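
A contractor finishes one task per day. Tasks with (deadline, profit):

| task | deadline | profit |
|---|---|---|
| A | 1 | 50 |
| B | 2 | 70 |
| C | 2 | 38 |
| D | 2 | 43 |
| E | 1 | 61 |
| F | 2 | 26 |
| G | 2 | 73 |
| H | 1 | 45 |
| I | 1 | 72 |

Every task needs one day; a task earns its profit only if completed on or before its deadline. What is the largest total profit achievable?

By profit: G(d2,73), I(d1,72), B(d2,70), E(d1,61), A(d1,50), H(d1,45), D(d2,43), C(d2,38), F(d2,26)
G→slot 2; I→slot 1; B skipped; E skipped; A skipped; H skipped; D skipped; C skipped; F skipped.
Profit = 72 + 73 = 145

145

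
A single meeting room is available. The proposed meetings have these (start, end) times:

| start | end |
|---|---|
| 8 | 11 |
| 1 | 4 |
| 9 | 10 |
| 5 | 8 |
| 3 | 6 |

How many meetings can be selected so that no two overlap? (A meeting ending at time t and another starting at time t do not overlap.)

3

Sort by end time and greedily take each interval whose start is ≥ the last chosen end.
By end time: (1,4), (3,6), (5,8), (9,10), (8,11).
Pick (1,4); next start ≥ 4 → (5,8); next start ≥ 8 → (9,10).
Selected 3 meetings.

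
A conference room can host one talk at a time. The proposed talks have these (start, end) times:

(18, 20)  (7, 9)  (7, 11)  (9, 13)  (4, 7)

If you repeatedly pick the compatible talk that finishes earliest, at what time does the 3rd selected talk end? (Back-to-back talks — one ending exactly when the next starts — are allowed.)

13

Sort by end time and greedily take each interval whose start is ≥ the last chosen end.
By end time: (4,7), (7,9), (7,11), (9,13), (18,20).
Pick (4,7); next start ≥ 7 → (7,9); next start ≥ 9 → (9,13); next start ≥ 13 → (18,20).
Selected: (4,7) (7,9) (9,13) (18,20)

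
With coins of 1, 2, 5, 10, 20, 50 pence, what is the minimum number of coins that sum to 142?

5

142 − 2×50→42 − 2×20→2 − 1×2→0
Total coins = 2 + 2 + 1 = 5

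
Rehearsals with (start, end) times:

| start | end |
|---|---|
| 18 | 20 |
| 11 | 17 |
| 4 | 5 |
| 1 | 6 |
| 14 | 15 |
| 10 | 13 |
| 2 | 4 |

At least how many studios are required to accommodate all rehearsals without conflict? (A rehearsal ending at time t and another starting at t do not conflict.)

starts: [1, 2, 4, 10, 11, 14, 18]
ends:   [4, 5, 6, 13, 15, 17, 20]
s1→1 s2→2  — peak 2.

2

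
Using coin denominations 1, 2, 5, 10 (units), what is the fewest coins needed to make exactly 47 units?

Greedy: take as many of the largest coin as possible, then repeat with the remainder.
47 = 4×10 + 1×5 + 1×2
Total coins = 4 + 1 + 1 = 6

6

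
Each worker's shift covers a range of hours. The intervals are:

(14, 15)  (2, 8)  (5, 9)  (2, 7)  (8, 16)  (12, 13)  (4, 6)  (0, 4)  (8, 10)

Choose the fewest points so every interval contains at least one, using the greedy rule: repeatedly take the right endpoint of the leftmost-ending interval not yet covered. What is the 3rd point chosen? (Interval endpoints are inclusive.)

Process intervals by earliest right end; each time one isn't hit yet, stab at its right endpoint.
Sorted: [0,4] [4,6] [2,7] [2,8] [5,9] [8,10] [12,13] [14,15] [8,16]
{[0,4],[4,6],[2,7],[2,8]} hit by 4; {[5,9],[8,10]} hit by 9; {[12,13]} hit by 13; {[14,15],[8,16]} hit by 15.
Points: 4, 9, 13, 15 (4 total).

13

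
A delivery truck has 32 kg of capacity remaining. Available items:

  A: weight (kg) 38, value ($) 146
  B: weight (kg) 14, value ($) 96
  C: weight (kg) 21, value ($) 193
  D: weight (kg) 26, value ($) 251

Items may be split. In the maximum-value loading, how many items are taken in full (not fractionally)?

1

Greedy by value/weight ratio, highest first.
Ratios (sorted): D 9.65, C 9.19, B 6.86, A 3.84
take D (26 @ 251); take 6/21 of C → 55.14. Capacity used 32/32.
1 item(s) taken whole; one partial (take 6/21 of C).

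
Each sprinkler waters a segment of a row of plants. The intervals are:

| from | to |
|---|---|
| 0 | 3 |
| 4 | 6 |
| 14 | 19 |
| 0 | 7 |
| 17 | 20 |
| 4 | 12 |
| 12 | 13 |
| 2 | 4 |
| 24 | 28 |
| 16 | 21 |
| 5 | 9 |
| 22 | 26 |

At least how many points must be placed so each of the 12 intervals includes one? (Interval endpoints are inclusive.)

By right end: [0,3]  [2,4]  [4,6]  [0,7]  [5,9]  [4,12]  [12,13]  [14,19]  [17,20]  [16,21]  [22,26]  [24,28]
[0,3] uncovered → point at 3; [4,6] uncovered → point at 6; [12,13] uncovered → point at 13; [14,19] uncovered → point at 19; [22,26] uncovered → point at 26.
Points: 3, 6, 13, 19, 26 (5 total).

5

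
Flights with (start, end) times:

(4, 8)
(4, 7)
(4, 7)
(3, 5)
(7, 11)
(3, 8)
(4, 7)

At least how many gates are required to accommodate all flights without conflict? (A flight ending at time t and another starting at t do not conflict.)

6

Events (time:±→running): 3:+→1 3:+→2 4:+→3 4:+→4 4:+→5 4:+→6 … peak 6.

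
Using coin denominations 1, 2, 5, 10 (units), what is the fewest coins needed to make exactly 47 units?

47 − 4×10→7 − 1×5→2 − 1×2→0
Total coins = 4 + 1 + 1 = 6

6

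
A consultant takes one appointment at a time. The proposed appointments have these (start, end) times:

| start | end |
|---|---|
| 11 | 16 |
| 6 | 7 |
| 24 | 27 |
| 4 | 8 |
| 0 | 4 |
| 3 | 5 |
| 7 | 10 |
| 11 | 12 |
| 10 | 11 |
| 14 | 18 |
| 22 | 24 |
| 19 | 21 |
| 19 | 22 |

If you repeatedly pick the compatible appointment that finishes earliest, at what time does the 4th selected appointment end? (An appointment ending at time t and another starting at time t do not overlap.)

11

Sort by end time and greedily take each interval whose start is ≥ the last chosen end.
By end time: (0,4), (3,5), (6,7), (4,8), (7,10), (10,11), (11,12), (11,16), (14,18), (19,21), (19,22), (22,24), (24,27).
Pick (0,4); next start ≥ 4 → (6,7); next start ≥ 7 → (7,10); next start ≥ 10 → (10,11); next start ≥ 11 → (11,12); next start ≥ 12 → (14,18); next start ≥ 18 → (19,21); next start ≥ 21 → (22,24); next start ≥ 24 → (24,27).
Selected: (0,4) (6,7) (7,10) (10,11) (11,12) (14,18) (19,21) (22,24) (24,27)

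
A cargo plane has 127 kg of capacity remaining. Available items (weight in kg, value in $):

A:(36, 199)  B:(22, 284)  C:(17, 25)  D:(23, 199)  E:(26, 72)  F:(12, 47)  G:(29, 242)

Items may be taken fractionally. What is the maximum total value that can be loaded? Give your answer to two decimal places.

984.85

Sort by value per unit weight and fill in that order.
Order: B (284/22=12.91) > D (199/23=8.65) > G (242/29=8.34) > A (199/36=5.53) > F (47/12=3.92) > E (72/26=2.77) > C (25/17=1.47)
Fill: take B (22 @ 284) → take D (23 @ 199) → take G (29 @ 242) → take A (36 @ 199) → take F (12 @ 47) → take 5/26 of E → 13.85; 127/127 used.
Total value = 984.85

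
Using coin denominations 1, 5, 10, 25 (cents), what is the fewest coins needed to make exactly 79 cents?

Greedy: take as many of the largest coin as possible, then repeat with the remainder.
79 − 3×25→4 − 4×1→0
Total coins = 3 + 4 = 7

7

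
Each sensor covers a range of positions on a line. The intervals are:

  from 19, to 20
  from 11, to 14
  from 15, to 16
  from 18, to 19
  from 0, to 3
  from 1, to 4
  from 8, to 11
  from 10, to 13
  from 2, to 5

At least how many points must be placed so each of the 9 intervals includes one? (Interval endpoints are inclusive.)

4

Sort by right endpoint; whenever an interval is uncovered, place a point at its right end.
By right end: [0,3]  [1,4]  [2,5]  [8,11]  [10,13]  [11,14]  [15,16]  [18,19]  [19,20]
[0,3] uncovered → point at 3; [8,11] uncovered → point at 11; [15,16] uncovered → point at 16; [18,19] uncovered → point at 19.
Points: 3, 11, 16, 19 (4 total).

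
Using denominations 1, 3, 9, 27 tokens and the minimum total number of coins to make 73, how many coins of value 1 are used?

73 = 2×27 + 2×9 + 1×1
Count of 1: 1

1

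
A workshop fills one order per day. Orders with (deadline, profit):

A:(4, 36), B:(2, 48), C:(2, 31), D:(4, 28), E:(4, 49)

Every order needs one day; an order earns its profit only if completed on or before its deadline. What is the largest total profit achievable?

164

Take jobs in profit order; each goes to the latest open slot no later than its deadline.
By profit: E(d4,49), B(d2,48), A(d4,36), C(d2,31), D(d4,28)
E→slot 4; B→slot 2; A→slot 3; C→slot 1; D skipped.
Profit = 31 + 48 + 36 + 49 = 164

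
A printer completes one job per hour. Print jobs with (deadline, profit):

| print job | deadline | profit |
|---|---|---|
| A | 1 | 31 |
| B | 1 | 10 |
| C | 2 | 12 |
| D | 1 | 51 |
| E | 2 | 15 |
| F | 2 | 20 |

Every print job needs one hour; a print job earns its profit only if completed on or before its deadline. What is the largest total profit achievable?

Take jobs in profit order; each goes to the latest open slot no later than its deadline.
Profit order: D=51 A=31 F=20 E=15 C=12 B=10
Assign: D→slot 1, A skipped, F→slot 2, E skipped, C skipped, B skipped.
Slots: [1:D] [2:F]
Profit = 51 + 20 = 71

71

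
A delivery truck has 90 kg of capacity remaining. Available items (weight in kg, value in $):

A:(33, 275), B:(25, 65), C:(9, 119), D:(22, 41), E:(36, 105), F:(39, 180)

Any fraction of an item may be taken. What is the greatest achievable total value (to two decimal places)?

Sort by value per unit weight and fill in that order.
Ratios (sorted): C 13.22, A 8.33, F 4.62, E 2.92, B 2.60, D 1.86
take C (9 @ 119); take A (33 @ 275); take F (39 @ 180); take 9/36 of E → 26.25. Capacity used 90/90.
Total value = 600.25

600.25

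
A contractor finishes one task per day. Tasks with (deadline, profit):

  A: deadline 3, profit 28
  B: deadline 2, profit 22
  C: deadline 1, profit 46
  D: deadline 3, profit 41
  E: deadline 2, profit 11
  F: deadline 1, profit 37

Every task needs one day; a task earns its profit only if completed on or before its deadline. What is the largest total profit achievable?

115

Take jobs in profit order; each goes to the latest open slot no later than its deadline.
By profit: C(d1,46), D(d3,41), F(d1,37), A(d3,28), B(d2,22), E(d2,11)
C→slot 1; D→slot 3; F skipped; A→slot 2; B skipped; E skipped.
Profit = 46 + 28 + 41 = 115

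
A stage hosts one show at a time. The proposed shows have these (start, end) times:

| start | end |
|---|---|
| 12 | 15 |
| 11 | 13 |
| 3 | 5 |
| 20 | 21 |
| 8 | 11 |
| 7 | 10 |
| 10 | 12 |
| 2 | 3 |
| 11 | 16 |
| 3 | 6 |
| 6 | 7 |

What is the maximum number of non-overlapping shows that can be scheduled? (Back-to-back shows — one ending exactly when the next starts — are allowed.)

Greedy by earliest finish: after sorting by end time, pick each interval compatible with the last pick.
Sorted by end: (2,3)  (3,5)  (3,6)  (6,7)  (7,10)  (8,11)  (10,12)  (11,13)  (12,15)  (11,16)  (20,21)
take (2,3); take (3,5); take (6,7); take (7,10); take (10,12); take (12,15); take (20,21).
Selected 7 shows.

7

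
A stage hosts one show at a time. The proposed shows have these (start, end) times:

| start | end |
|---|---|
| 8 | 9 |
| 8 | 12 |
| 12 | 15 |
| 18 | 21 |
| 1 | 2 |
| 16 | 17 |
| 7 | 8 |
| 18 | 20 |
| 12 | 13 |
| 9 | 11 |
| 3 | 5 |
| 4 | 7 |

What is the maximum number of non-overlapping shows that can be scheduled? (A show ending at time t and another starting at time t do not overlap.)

Sorted by end: (1,2)  (3,5)  (4,7)  (7,8)  (8,9)  (9,11)  (8,12)  (12,13)  (12,15)  (16,17)  (18,20)  (18,21)
take (1,2); take (3,5); take (7,8); take (8,9); take (9,11); take (12,13); skip (12,15); take (16,17); take (18,20).
Selected 8 shows.

8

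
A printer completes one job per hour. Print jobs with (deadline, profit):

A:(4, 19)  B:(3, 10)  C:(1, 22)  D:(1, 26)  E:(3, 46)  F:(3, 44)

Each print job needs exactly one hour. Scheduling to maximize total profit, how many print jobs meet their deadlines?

4

Sort by profit descending; place each in the latest free slot ≤ its deadline.
By profit: E(d3,46), F(d3,44), D(d1,26), C(d1,22), A(d4,19), B(d3,10)
E→slot 3; F→slot 2; D→slot 1; C skipped; A→slot 4; B skipped.
4 of 6 scheduled.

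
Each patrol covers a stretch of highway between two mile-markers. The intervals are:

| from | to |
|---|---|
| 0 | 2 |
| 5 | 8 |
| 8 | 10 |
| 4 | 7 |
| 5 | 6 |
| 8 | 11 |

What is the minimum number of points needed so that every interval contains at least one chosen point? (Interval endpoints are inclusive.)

Sorted: [0,2] [5,6] [4,7] [5,8] [8,10] [8,11]
{[0,2]} hit by 2; {[5,6],[4,7],[5,8]} hit by 6; {[8,10],[8,11]} hit by 10.
Points: 2, 6, 10 (3 total).

3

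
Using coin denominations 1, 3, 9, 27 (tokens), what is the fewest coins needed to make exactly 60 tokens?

60 = 2×27 + 2×3
Total coins = 2 + 2 = 4

4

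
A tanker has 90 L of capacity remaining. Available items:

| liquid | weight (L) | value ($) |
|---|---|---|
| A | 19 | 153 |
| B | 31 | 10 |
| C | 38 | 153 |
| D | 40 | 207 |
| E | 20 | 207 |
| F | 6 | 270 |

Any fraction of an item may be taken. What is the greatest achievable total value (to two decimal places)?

857.13

Greedy by value/weight ratio, highest first.
Ratios (sorted): F 45.00, E 10.35, A 8.05, D 5.17, C 4.03, B 0.32
take F (6 @ 270); take E (20 @ 207); take A (19 @ 153); take D (40 @ 207); take 5/38 of C → 20.13. Capacity used 90/90.
Total value = 857.13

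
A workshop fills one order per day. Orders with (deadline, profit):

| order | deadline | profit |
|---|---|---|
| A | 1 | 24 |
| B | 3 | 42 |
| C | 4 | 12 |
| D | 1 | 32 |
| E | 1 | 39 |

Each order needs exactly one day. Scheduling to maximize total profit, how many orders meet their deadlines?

By profit: B(d3,42), E(d1,39), D(d1,32), A(d1,24), C(d4,12)
B→slot 3; E→slot 1; D skipped; A skipped; C→slot 4.
3 of 5 scheduled.

3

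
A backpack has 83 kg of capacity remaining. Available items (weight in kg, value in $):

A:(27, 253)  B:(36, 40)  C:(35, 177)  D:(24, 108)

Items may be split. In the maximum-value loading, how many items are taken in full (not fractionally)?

2

Sort by value per unit weight and fill in that order.
Ratios (sorted): A 9.37, C 5.06, D 4.50, B 1.11
take A (27 @ 253); take C (35 @ 177); take 21/24 of D → 94.50. Capacity used 83/83.
2 item(s) taken whole; one partial (take 21/24 of D).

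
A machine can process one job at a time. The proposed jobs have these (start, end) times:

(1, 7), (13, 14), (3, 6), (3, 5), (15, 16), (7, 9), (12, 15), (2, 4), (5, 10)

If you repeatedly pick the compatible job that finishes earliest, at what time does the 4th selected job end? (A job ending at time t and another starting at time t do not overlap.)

16

Greedy by earliest finish: after sorting by end time, pick each interval compatible with the last pick.
Sorted by end: (2,4)  (3,5)  (3,6)  (1,7)  (7,9)  (5,10)  (13,14)  (12,15)  (15,16)
take (2,4); skip (3,6); skip (1,7); take (7,9); skip (5,10); take (13,14); take (15,16).
Selected: (2,4) (7,9) (13,14) (15,16)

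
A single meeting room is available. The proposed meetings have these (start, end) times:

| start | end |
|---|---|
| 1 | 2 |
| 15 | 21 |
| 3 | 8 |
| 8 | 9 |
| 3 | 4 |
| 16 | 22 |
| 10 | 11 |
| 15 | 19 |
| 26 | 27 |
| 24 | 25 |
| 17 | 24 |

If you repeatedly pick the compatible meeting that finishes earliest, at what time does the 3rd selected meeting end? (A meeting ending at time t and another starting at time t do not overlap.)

9

Order by finish time; keep every interval that doesn't clash with the previous kept one.
Sorted by end: (1,2)  (3,4)  (3,8)  (8,9)  (10,11)  (15,19)  (15,21)  (16,22)  (17,24)  (24,25)  (26,27)
take (1,2); take (3,4); take (8,9); take (10,11); take (15,19); take (24,25); take (26,27).
Selected: (1,2) (3,4) (8,9) (10,11) (15,19) (24,25) (26,27)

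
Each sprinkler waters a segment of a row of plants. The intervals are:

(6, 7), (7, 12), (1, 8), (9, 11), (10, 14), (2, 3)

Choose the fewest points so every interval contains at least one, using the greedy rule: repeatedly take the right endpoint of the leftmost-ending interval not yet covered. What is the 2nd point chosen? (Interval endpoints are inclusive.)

Process intervals by earliest right end; each time one isn't hit yet, stab at its right endpoint.
Sorted: [2,3] [6,7] [1,8] [9,11] [7,12] [10,14]
{[2,3]} hit by 3; {[6,7],[1,8]} hit by 7; {[9,11],[7,12],[10,14]} hit by 11.
Points: 3, 7, 11 (3 total).

7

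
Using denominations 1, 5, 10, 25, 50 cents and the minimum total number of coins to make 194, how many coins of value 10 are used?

Greedy: take as many of the largest coin as possible, then repeat with the remainder.
194 = 3×50 + 1×25 + 1×10 + 1×5 + 4×1
Count of 10: 1

1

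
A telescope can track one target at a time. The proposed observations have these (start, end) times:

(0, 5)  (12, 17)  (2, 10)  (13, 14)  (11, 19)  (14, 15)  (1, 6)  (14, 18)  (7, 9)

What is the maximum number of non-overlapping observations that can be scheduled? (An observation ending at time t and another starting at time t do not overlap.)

By end time: (0,5), (1,6), (7,9), (2,10), (13,14), (14,15), (12,17), (14,18), (11,19).
Pick (0,5); next start ≥ 5 → (7,9); next start ≥ 9 → (13,14); next start ≥ 14 → (14,15).
Selected 4 observations.

4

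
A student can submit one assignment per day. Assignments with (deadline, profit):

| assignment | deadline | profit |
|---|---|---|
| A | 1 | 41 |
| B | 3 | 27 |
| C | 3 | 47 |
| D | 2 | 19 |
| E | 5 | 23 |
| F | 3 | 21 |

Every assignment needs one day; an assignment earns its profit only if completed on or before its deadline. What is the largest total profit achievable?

138

By profit: C(d3,47), A(d1,41), B(d3,27), E(d5,23), F(d3,21), D(d2,19)
C→slot 3; A→slot 1; B→slot 2; E→slot 5; F skipped; D skipped.
Profit = 41 + 27 + 47 + 23 = 138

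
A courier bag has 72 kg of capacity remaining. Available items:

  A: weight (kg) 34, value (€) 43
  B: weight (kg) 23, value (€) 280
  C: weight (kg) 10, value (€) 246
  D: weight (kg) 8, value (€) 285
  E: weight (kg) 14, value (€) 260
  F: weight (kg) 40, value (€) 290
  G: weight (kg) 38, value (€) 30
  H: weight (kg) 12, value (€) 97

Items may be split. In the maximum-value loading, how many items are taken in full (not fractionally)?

5

Greedy by value/weight ratio, highest first.
Order: D (285/8=35.62) > C (246/10=24.60) > E (260/14=18.57) > B (280/23=12.17) > H (97/12=8.08) > F (290/40=7.25) > A (43/34=1.26) > G (30/38=0.79)
Fill: take D (8 @ 285) → take C (10 @ 246) → take E (14 @ 260) → take B (23 @ 280) → take H (12 @ 97) → take 5/40 of F → 36.25; 72/72 used.
5 item(s) taken whole; one partial (take 5/40 of F).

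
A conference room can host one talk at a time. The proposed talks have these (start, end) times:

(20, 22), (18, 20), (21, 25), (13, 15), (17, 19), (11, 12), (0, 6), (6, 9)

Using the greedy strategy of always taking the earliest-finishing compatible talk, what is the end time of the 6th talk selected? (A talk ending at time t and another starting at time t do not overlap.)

22

Order by finish time; keep every interval that doesn't clash with the previous kept one.
Sorted by end: (0,6)  (6,9)  (11,12)  (13,15)  (17,19)  (18,20)  (20,22)  (21,25)
take (0,6); take (6,9); take (11,12); take (13,15); take (17,19); take (20,22).
Selected: (0,6) (6,9) (11,12) (13,15) (17,19) (20,22)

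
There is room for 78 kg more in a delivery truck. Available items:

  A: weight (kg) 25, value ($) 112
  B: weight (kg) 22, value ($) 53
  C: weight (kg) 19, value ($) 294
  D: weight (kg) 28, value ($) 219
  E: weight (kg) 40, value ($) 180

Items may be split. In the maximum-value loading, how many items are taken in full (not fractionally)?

2

Sort by value per unit weight and fill in that order.
Ratios (sorted): C 15.47, D 7.82, E 4.50, A 4.48, B 2.41
take C (19 @ 294); take D (28 @ 219); take 31/40 of E → 139.50. Capacity used 78/78.
2 item(s) taken whole; one partial (take 31/40 of E).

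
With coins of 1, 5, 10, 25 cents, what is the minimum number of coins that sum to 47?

Use the largest denomination that fits, subtract, and repeat.
47 = 1×25 + 2×10 + 2×1
Total coins = 1 + 2 + 2 = 5

5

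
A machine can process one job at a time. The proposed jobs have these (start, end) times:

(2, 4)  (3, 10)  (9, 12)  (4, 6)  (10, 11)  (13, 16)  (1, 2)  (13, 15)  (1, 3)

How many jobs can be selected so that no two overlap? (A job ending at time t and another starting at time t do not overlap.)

Sorted by end: (1,2)  (1,3)  (2,4)  (4,6)  (3,10)  (10,11)  (9,12)  (13,15)  (13,16)
take (1,2); take (2,4); take (4,6); take (10,11); take (13,15).
Selected 5 jobs.

5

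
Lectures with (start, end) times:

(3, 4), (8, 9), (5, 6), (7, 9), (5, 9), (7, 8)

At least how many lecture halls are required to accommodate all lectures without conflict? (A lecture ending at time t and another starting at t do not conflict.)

3

Events (time:±→running): 3:+→1 4:-→0 5:+→1 5:+→2 6:-→1 7:+→2 7:+→3 … peak 3.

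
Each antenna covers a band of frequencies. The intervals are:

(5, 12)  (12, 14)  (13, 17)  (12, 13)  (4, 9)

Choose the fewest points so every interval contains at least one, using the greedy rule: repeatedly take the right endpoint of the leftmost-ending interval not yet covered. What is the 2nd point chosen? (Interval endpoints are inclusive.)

13

Sorted: [4,9] [5,12] [12,13] [12,14] [13,17]
{[4,9],[5,12]} hit by 9; {[12,13],[12,14],[13,17]} hit by 13.
Points: 9, 13 (2 total).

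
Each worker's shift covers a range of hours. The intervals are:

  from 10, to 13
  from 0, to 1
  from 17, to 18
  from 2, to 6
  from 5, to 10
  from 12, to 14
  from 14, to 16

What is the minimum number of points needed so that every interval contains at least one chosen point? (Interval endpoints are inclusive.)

Sort by right endpoint; whenever an interval is uncovered, place a point at its right end.
Sorted: [0,1] [2,6] [5,10] [10,13] [12,14] [14,16] [17,18]
{[0,1]} hit by 1; {[2,6],[5,10]} hit by 6; {[10,13],[12,14]} hit by 13; {[14,16]} hit by 16; {[17,18]} hit by 18.
Points: 1, 6, 13, 16, 18 (5 total).

5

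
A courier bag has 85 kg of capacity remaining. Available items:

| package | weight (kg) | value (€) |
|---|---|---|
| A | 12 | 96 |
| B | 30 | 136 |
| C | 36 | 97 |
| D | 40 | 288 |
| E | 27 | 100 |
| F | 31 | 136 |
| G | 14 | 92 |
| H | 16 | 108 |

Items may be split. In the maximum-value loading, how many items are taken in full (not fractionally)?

Order: A (96/12=8.00) > D (288/40=7.20) > H (108/16=6.75) > G (92/14=6.57) > B (136/30=4.53) > F (136/31=4.39) > E (100/27=3.70) > C (97/36=2.69)
Fill: take A (12 @ 96) → take D (40 @ 288) → take H (16 @ 108) → take G (14 @ 92) → take 3/30 of B → 13.60; 85/85 used.
4 item(s) taken whole; one partial (take 3/30 of B).

4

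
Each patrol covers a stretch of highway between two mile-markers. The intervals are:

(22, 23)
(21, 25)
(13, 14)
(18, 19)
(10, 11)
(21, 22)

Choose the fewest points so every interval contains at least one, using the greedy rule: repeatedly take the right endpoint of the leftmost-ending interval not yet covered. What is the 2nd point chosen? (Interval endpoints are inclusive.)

Process intervals by earliest right end; each time one isn't hit yet, stab at its right endpoint.
Sorted: [10,11] [13,14] [18,19] [21,22] [22,23] [21,25]
{[10,11]} hit by 11; {[13,14]} hit by 14; {[18,19]} hit by 19; {[21,22],[22,23],[21,25]} hit by 22.
Points: 11, 14, 19, 22 (4 total).

14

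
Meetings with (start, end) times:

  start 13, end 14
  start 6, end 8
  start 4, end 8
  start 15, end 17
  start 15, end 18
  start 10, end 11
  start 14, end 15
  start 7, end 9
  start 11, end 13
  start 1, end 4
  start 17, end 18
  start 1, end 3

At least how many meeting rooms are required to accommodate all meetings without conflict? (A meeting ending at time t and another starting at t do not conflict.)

3

Count concurrent intervals with a sweep; the peak is the room count.
Events (time:±→running): 1:+→1 1:+→2 3:-→1 4:-→0 4:+→1 6:+→2 7:+→3 … peak 3.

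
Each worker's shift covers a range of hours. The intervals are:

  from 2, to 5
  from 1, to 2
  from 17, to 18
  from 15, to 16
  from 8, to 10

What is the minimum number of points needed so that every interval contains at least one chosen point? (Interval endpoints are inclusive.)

4

Process intervals by earliest right end; each time one isn't hit yet, stab at its right endpoint.
By right end: [1,2]  [2,5]  [8,10]  [15,16]  [17,18]
[1,2] uncovered → point at 2; [8,10] uncovered → point at 10; [15,16] uncovered → point at 16; [17,18] uncovered → point at 18.
Points: 2, 10, 16, 18 (4 total).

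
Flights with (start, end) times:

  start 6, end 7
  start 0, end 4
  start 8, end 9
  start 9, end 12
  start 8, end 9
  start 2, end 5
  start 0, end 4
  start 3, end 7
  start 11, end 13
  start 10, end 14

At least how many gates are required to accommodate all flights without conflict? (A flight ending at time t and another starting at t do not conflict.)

4

Events (time:±→running): 0:+→1 0:+→2 2:+→3 3:+→4 … peak 4.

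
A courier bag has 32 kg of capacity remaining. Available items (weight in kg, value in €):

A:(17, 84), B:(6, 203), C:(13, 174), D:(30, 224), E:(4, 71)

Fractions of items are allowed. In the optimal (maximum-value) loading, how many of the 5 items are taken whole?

Sort by value per unit weight and fill in that order.
Ratios (sorted): B 33.83, E 17.75, C 13.38, D 7.47, A 4.94
take B (6 @ 203); take E (4 @ 71); take C (13 @ 174); take 9/30 of D → 67.20. Capacity used 32/32.
3 item(s) taken whole; one partial (take 9/30 of D).

3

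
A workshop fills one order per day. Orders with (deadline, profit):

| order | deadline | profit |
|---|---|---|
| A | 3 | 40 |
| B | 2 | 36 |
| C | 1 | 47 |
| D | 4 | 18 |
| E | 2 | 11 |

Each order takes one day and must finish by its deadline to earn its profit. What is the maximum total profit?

Take jobs in profit order; each goes to the latest open slot no later than its deadline.
Profit order: C=47 A=40 B=36 D=18 E=11
Assign: C→slot 1, A→slot 3, B→slot 2, D→slot 4, E skipped.
Slots: [1:C] [2:B] [3:A] [4:D]
Profit = 47 + 36 + 40 + 18 = 141

141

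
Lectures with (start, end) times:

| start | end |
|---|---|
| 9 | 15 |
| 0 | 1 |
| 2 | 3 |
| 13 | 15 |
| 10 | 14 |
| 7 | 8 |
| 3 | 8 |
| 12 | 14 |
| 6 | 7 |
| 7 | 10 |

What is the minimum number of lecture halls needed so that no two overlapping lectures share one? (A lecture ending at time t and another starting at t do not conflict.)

4

Events (time:±→running): 0:+→1 1:-→0 2:+→1 3:-→0 3:+→1 6:+→2 7:-→1 7:+→2 7:+→3 8:-→2 8:-→1 9:+→2 10:-→1 10:+→2 12:+→3 13:+→4 … peak 4.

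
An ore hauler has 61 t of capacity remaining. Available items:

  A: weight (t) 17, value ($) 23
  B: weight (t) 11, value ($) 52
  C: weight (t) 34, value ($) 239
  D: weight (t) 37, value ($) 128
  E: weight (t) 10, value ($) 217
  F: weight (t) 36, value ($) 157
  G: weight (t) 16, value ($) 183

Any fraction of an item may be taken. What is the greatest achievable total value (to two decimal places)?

Order: E (217/10=21.70) > G (183/16=11.44) > C (239/34=7.03) > B (52/11=4.73) > F (157/36=4.36) > D (128/37=3.46) > A (23/17=1.35)
Fill: take E (10 @ 217) → take G (16 @ 183) → take C (34 @ 239) → take 1/11 of B → 4.73; 61/61 used.
Total value = 643.73

643.73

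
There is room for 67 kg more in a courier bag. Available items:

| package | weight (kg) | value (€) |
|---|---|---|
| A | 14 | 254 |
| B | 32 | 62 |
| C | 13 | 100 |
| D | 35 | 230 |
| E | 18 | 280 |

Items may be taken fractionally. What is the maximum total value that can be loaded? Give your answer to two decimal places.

778.57

Greedy by value/weight ratio, highest first.
Order: A (254/14=18.14) > E (280/18=15.56) > C (100/13=7.69) > D (230/35=6.57) > B (62/32=1.94)
Fill: take A (14 @ 254) → take E (18 @ 280) → take C (13 @ 100) → take 22/35 of D → 144.57; 67/67 used.
Total value = 778.57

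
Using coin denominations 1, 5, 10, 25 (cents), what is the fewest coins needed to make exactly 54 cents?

Greedy: take as many of the largest coin as possible, then repeat with the remainder.
54 − 2×25→4 − 4×1→0
Total coins = 2 + 4 = 6

6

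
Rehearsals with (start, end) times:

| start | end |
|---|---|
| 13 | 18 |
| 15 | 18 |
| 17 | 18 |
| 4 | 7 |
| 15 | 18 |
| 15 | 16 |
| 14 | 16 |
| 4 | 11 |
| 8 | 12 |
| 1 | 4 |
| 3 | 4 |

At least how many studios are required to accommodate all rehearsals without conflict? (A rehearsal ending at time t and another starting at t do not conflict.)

5

Events (time:±→running): 1:+→1 3:+→2 4:-→1 4:-→0 4:+→1 4:+→2 7:-→1 8:+→2 11:-→1 12:-→0 13:+→1 14:+→2 15:+→3 15:+→4 15:+→5 … peak 5.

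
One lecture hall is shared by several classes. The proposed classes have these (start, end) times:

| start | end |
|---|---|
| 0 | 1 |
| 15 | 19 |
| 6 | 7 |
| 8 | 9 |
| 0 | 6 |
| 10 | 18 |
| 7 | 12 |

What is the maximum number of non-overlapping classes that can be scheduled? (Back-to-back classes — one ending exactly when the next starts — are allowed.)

4

By end time: (0,1), (0,6), (6,7), (8,9), (7,12), (10,18), (15,19).
Pick (0,1); next start ≥ 1 → (6,7); next start ≥ 7 → (8,9); next start ≥ 9 → (10,18).
Selected 4 classes.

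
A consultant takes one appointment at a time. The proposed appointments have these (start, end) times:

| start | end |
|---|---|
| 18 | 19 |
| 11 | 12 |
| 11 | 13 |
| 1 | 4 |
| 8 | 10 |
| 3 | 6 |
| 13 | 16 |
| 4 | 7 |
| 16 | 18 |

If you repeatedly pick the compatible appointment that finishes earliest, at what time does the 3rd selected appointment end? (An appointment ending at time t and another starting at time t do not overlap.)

Greedy by earliest finish: after sorting by end time, pick each interval compatible with the last pick.
By end time: (1,4), (3,6), (4,7), (8,10), (11,12), (11,13), (13,16), (16,18), (18,19).
Pick (1,4); next start ≥ 4 → (4,7); next start ≥ 7 → (8,10); next start ≥ 10 → (11,12); next start ≥ 12 → (13,16); next start ≥ 16 → (16,18); next start ≥ 18 → (18,19).
Selected: (1,4) (4,7) (8,10) (11,12) (13,16) (16,18) (18,19)

10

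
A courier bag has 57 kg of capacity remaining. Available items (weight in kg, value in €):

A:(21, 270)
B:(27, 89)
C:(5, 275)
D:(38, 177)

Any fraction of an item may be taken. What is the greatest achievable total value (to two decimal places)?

Sort by value per unit weight and fill in that order.
Order: C (275/5=55.00) > A (270/21=12.86) > D (177/38=4.66) > B (89/27=3.30)
Fill: take C (5 @ 275) → take A (21 @ 270) → take 31/38 of D → 144.39; 57/57 used.
Total value = 689.39

689.39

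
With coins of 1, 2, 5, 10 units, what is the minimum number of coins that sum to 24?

Greedy: take as many of the largest coin as possible, then repeat with the remainder.
24 − 2×10→4 − 2×2→0
Total coins = 2 + 2 = 4

4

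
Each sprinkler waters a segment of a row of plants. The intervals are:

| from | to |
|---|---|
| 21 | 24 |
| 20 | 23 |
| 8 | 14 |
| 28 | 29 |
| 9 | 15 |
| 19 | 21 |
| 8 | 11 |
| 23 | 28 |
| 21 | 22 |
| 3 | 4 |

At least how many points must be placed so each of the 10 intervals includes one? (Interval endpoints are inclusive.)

4

Sort by right endpoint; whenever an interval is uncovered, place a point at its right end.
Sorted: [3,4] [8,11] [8,14] [9,15] [19,21] [21,22] [20,23] [21,24] [23,28] [28,29]
{[3,4]} hit by 4; {[8,11],[8,14],[9,15]} hit by 11; {[19,21],[21,22],[20,23],[21,24]} hit by 21; {[23,28],[28,29]} hit by 28.
Points: 4, 11, 21, 28 (4 total).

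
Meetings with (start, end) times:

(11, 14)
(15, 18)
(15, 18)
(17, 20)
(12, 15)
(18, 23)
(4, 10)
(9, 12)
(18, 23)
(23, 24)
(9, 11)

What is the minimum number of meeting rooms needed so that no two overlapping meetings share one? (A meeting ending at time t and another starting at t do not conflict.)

3

starts: [4, 9, 9, 11, 12, 15, 15, 17, 18, 18, 23]
ends:   [10, 11, 12, 14, 15, 18, 18, 20, 23, 23, 24]
s4→1 s9→2 s9→3  — peak 3.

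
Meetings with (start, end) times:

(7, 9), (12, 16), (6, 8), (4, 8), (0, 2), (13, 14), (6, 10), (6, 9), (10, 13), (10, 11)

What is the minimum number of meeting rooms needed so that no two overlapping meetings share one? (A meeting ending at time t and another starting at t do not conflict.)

The answer is the maximum number of intervals overlapping at any instant.
starts: [0, 4, 6, 6, 6, 7, 10, 10, 12, 13]
ends:   [2, 8, 8, 9, 9, 10, 11, 13, 14, 16]
s0→1 e2→0 s4→1 s6→2 s6→3 s6→4 s7→5  — peak 5.

5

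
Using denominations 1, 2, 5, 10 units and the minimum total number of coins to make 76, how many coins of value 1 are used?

1

76 − 7×10→6 − 1×5→1 − 1×1→0
Count of 1: 1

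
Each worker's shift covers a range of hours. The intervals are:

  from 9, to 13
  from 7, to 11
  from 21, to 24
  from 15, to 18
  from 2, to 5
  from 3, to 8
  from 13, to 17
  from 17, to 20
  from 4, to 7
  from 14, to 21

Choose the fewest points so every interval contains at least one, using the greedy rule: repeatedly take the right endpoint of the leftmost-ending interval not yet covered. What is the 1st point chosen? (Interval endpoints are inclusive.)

5

Sorted: [2,5] [4,7] [3,8] [7,11] [9,13] [13,17] [15,18] [17,20] [14,21] [21,24]
{[2,5],[4,7],[3,8]} hit by 5; {[7,11],[9,13]} hit by 11; {[13,17],[15,18],[17,20],[14,21]} hit by 17; {[21,24]} hit by 24.
Points: 5, 11, 17, 24 (4 total).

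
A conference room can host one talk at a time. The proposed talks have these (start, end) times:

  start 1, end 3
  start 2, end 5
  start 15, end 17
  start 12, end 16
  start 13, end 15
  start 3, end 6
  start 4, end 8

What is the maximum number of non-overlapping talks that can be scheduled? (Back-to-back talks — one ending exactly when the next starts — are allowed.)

4

By end time: (1,3), (2,5), (3,6), (4,8), (13,15), (12,16), (15,17).
Pick (1,3); next start ≥ 3 → (3,6); next start ≥ 6 → (13,15); next start ≥ 15 → (15,17).
Selected 4 talks.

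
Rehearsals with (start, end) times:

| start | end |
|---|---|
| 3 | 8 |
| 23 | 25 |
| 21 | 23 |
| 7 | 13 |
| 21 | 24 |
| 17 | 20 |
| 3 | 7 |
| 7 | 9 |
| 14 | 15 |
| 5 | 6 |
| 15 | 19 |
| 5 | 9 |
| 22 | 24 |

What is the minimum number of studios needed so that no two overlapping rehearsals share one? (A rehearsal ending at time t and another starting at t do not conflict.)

Count concurrent intervals with a sweep; the peak is the room count.
Events (time:±→running): 3:+→1 3:+→2 5:+→3 5:+→4 … peak 4.

4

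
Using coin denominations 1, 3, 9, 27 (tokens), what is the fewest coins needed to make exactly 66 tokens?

Use the largest denomination that fits, subtract, and repeat.
66 − 2×27→12 − 1×9→3 − 1×3→0
Total coins = 2 + 1 + 1 = 4

4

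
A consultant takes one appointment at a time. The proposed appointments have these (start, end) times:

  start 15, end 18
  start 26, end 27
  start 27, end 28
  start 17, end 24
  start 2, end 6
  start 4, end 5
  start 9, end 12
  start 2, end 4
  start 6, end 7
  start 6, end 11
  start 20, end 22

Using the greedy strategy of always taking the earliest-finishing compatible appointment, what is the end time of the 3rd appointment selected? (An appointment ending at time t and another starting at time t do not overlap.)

7

Greedy by earliest finish: after sorting by end time, pick each interval compatible with the last pick.
By end time: (2,4), (4,5), (2,6), (6,7), (6,11), (9,12), (15,18), (20,22), (17,24), (26,27), (27,28).
Pick (2,4); next start ≥ 4 → (4,5); next start ≥ 5 → (6,7); next start ≥ 7 → (9,12); next start ≥ 12 → (15,18); next start ≥ 18 → (20,22); next start ≥ 22 → (26,27); next start ≥ 27 → (27,28).
Selected: (2,4) (4,5) (6,7) (9,12) (15,18) (20,22) (26,27) (27,28)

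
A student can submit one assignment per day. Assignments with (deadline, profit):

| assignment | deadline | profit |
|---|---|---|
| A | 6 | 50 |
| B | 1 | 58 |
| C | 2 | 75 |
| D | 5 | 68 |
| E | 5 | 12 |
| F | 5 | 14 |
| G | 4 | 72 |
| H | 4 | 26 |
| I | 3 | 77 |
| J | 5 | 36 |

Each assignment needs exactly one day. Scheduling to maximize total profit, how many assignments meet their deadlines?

6

Take jobs in profit order; each goes to the latest open slot no later than its deadline.
By profit: I(d3,77), C(d2,75), G(d4,72), D(d5,68), B(d1,58), A(d6,50), J(d5,36), H(d4,26), F(d5,14), E(d5,12)
I→slot 3; C→slot 2; G→slot 4; D→slot 5; B→slot 1; A→slot 6; J skipped; H skipped; F skipped; E skipped.
6 of 10 scheduled.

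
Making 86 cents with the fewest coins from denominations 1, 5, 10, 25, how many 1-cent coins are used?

1

Greedy: take as many of the largest coin as possible, then repeat with the remainder.
86 = 3×25 + 1×10 + 1×1
Count of 1: 1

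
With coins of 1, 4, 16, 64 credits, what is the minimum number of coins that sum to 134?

5

Use the largest denomination that fits, subtract, and repeat.
134 − 2×64→6 − 1×4→2 − 2×1→0
Total coins = 2 + 1 + 2 = 5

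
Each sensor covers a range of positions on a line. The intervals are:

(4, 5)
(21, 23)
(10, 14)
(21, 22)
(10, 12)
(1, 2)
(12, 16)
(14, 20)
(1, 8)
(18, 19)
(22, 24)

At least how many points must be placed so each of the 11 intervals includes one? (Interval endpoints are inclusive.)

Process intervals by earliest right end; each time one isn't hit yet, stab at its right endpoint.
By right end: [1,2]  [4,5]  [1,8]  [10,12]  [10,14]  [12,16]  [18,19]  [14,20]  [21,22]  [21,23]  [22,24]
[1,2] uncovered → point at 2; [4,5] uncovered → point at 5; [10,12] uncovered → point at 12; [18,19] uncovered → point at 19; [21,22] uncovered → point at 22.
Points: 2, 5, 12, 19, 22 (5 total).

5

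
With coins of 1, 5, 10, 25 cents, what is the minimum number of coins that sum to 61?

4

Use the largest denomination that fits, subtract, and repeat.
61 − 2×25→11 − 1×10→1 − 1×1→0
Total coins = 2 + 1 + 1 = 4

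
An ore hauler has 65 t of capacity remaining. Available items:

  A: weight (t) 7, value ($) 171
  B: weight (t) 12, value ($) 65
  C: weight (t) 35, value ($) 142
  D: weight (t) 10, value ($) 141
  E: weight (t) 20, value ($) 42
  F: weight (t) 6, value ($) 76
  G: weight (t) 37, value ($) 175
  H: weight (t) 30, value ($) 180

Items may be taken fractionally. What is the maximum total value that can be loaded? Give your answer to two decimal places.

633.00

Sort by value per unit weight and fill in that order.
Order: A (171/7=24.43) > D (141/10=14.10) > F (76/6=12.67) > H (180/30=6.00) > B (65/12=5.42) > G (175/37=4.73) > C (142/35=4.06) > E (42/20=2.10)
Fill: take A (7 @ 171) → take D (10 @ 141) → take F (6 @ 76) → take H (30 @ 180) → take B (12 @ 65); 65/65 used.
Total value = 633.00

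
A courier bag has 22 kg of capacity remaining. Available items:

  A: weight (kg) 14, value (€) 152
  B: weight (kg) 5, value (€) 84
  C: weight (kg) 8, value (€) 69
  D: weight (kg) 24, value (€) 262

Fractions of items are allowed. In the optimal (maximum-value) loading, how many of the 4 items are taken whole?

Ratios (sorted): B 16.80, D 10.92, A 10.86, C 8.62
take B (5 @ 84); take 17/24 of D → 185.58. Capacity used 22/22.
1 item(s) taken whole; one partial (take 17/24 of D).

1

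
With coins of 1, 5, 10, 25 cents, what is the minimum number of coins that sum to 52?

4

52 = 2×25 + 2×1
Total coins = 2 + 2 = 4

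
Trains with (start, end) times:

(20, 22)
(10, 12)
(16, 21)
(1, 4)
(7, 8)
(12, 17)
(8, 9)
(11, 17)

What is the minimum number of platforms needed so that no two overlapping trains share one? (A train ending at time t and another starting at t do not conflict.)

3

Count concurrent intervals with a sweep; the peak is the room count.
Events (time:±→running): 1:+→1 4:-→0 7:+→1 8:-→0 8:+→1 9:-→0 10:+→1 11:+→2 12:-→1 12:+→2 16:+→3 … peak 3.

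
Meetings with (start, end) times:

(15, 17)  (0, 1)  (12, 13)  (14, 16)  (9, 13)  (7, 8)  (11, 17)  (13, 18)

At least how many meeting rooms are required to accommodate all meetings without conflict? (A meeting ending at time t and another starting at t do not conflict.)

starts: [0, 7, 9, 11, 12, 13, 14, 15]
ends:   [1, 8, 13, 13, 16, 17, 17, 18]
s0→1 e1→0 s7→1 e8→0 s9→1 s11→2 s12→3 e13→2 e13→1 s13→2 s14→3 s15→4  — peak 4.

4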